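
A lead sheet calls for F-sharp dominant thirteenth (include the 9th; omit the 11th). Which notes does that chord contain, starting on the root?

F-sharp A-sharp C-sharp E G-sharp D-sharp

F-sharp dominant thirteenth is a dominant thirteenth built on F-sharp.
root → F-sharp
3rd (major 3rd) → A-sharp
5th (perfect 5th) → C-sharp
7th (minor 7th) → E
9th (major 9th) → G-sharp
13th (major 13th) → D-sharp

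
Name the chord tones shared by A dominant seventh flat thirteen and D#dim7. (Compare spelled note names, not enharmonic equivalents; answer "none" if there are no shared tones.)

A dominant seventh flat thirteen = A, C#, E, G, F.
D#dim7 = D#, F#, A, C.
Shared: A.

A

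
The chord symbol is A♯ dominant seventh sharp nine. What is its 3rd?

C##

Root of A♯ dominant seventh sharp nine = A#. The 3rd is a major 3rd: A# up a major 3rd → C##.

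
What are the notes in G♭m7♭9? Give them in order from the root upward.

Gb Bbb Db Fb Abb

G♭m7♭9 is a minor seventh flat nine built on Gb.
Root: Gb
Minor 3rd (3rd): Bbb
Perfect 5th (5th): Db
Minor 7th (7th): Fb
Minor 9th (9th): Abb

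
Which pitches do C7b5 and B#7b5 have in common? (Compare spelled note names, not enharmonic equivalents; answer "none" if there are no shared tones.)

none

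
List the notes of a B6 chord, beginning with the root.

B, D#, F#, G#

B6 is a major sixth built on B.
root → B
3rd (major 3rd) → D#
5th (perfect 5th) → F#
6th (major 6th) → G#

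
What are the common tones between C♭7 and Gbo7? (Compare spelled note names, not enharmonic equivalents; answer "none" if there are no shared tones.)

G♭  B𝄫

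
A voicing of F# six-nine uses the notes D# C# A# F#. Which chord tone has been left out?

G#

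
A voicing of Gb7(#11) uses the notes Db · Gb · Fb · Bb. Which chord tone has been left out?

Gb7(#11) = Gb, Bb, Db, Fb, C. The voicing lacks the 11th (augmented 11th), C.

C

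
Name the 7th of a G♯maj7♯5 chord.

F##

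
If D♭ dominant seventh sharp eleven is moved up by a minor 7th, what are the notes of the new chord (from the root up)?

Cb, Eb, Gb, Bbb, F

Db up a minor 7th → Cb. New chord: Cb dominant seventh sharp eleven.
Cb — root
Eb — major 3rd
Gb — perfect 5th
Bbb — minor 7th
F — augmented 11th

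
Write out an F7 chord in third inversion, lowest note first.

E♭  F  A  C

F7 = F–A–C–E♭; third inversion → seventh (E♭) lowest.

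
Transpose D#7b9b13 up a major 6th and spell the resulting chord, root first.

B#, D##, F##, A#, C#, G#

Transposed root: D# → B# (major 6th up). So we spell B# dominant seventh flat nine flat thirteen:
Root: B#
Major 3rd (3rd): D##
Perfect 5th (5th): F##
Minor 7th (7th): A#
Minor 9th (9th): C#
Minor 13th (13th): G#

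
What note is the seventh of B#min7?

B#min7 is built on B♯; its 7th is a minor 7th above the root.
A seventh above B uses the letter A, and the minor 7th above B♯ is A♯.

A♯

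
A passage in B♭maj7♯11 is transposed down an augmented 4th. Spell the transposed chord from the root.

Fb  Ab  Cb  Eb  Bb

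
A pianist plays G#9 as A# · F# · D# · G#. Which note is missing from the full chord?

B#

The full G#9 chord is G#, B#, D#, F#, A#.
Comparing with the voicing, the major 3rd (3rd) — B# — is absent.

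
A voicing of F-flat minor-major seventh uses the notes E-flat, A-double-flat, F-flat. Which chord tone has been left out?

The full F-flat minor-major seventh chord is F-flat, A-double-flat, C-flat, E-flat.
Comparing with the voicing, the perfect 5th (5th) — C-flat — is absent.

C-flat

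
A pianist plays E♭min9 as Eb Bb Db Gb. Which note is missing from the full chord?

F

The full E♭min9 chord is Eb, Gb, Bb, Db, F.
Comparing with the voicing, the major 9th (9th) — F — is absent.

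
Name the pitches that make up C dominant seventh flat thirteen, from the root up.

Root C, quality dominant seventh flat thirteen:
Root: C
Major 3rd (3rd): E
Perfect 5th (5th): G
Minor 7th (7th): B-flat
Minor 13th (13th): A-flat

C, E, G, B-flat, A-flat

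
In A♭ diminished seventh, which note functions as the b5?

E𝄫

A♭ diminished seventh is built on A♭; its 5th is a diminished 5th above the root.
A fifth above A uses the letter E, and the diminished 5th above A♭ is E𝄫.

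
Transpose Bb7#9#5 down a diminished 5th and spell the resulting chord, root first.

E  G#  B#  D  F##

Bb down a diminished 5th → E. New chord: E dominant seventh sharp nine sharp five.
Root: E
Major 3rd (3rd): G#
Augmented 5th (5th): B#
Minor 7th (7th): D
Augmented 9th (9th): F##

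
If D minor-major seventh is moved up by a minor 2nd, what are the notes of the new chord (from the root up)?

Eb, Gb, Bb, D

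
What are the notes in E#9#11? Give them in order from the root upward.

E#9#11 is a dominant ninth sharp eleven built on E#.
root → E#
3rd (major 3rd) → G##
5th (perfect 5th) → B#
7th (minor 7th) → D#
9th (major 9th) → F##
11th (augmented 11th) → A##

E#, G##, B#, D#, F##, A##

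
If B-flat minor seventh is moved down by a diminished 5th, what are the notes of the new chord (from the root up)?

Transposed root: Bb → E (diminished 5th down). So we spell E minor seventh:
- root: E
- minor 3rd: G
- perfect 5th: B
- minor 7th: D

E – G – B – D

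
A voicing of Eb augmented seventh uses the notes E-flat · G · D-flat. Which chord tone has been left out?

The full Eb augmented seventh chord is E-flat, G, B, D-flat.
Comparing with the voicing, the augmented 5th (5th) — B — is absent.

B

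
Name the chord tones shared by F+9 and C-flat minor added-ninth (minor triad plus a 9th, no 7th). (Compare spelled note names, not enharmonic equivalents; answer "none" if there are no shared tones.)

none

F+9: F A C# Eb G
C-flat minor added-ninth: Cb Ebb Gb Db
Common to both → none.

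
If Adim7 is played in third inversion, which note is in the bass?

Adim7 = A–C–Eb–Gb. Third inversion → seventh in the bass = Gb.

Gb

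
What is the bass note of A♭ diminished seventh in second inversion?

A♭ diminished seventh in root position is Ab–Cb–Ebb–Gbb.
Second inversion places the fifth in the bass, which is Ebb.

Ebb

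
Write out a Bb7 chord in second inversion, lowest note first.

F, A♭, B♭, D

Bb7 = B♭–D–F–A♭; second inversion → fifth (F) lowest.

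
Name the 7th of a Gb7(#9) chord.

Gb7(#9) is built on G♭; its 7th is a minor 7th above the root.
A seventh above G uses the letter F, and the minor 7th above G♭ is F♭.

F♭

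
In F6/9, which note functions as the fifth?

Root of F6/9 = F. The 5th is a perfect 5th: F up a perfect 5th → C.

C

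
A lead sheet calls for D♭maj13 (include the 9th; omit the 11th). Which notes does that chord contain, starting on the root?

Db, F, Ab, C, Eb, Bb

Root Db, quality major thirteenth:
root → Db
3rd (major 3rd) → F
5th (perfect 5th) → Ab
7th (major 7th) → C
9th (major 9th) → Eb
13th (major 13th) → Bb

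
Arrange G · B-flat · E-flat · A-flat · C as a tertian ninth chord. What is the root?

A-flat

Arranged so that each adjacent pair is a third by letter name: A-flat – C – E-flat – G – B-flat.
The bottom of that stack, A-flat, is the root (this is A-flat major ninth).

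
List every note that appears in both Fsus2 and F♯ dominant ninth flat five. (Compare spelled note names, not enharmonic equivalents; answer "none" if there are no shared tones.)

Fsus2: F G C
F♯ dominant ninth flat five: F# A# C E G#
Common to both → C.

C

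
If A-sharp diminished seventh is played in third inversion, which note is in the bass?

G

A-sharp diminished seventh = A#–C#–E–G. Third inversion → seventh in the bass = G.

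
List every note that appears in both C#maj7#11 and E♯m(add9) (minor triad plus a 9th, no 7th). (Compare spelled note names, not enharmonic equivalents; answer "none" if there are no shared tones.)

E♯, G♯, B♯, F𝄪

C#maj7#11 = C♯, E♯, G♯, B♯, F𝄪.
E♯m(add9) = E♯, G♯, B♯, F𝄪.
Shared: E♯, G♯, B♯, F𝄪.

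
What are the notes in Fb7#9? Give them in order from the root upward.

Root Fb, quality dominant seventh sharp nine:
Root: Fb
Major 3rd (3rd): Ab
Perfect 5th (5th): Cb
Minor 7th (7th): Ebb
Augmented 9th (9th): G

Fb  Ab  Cb  Ebb  G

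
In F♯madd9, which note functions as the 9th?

G#

F♯madd9 is built on F#; its 9th is a major 9th above the root.
A second above F uses the letter G, and the major 9th above F# is G#.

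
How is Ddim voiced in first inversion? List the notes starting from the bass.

F, Ab, D

In root position, Ddim is D–F–Ab.
First inversion puts the third (F) in the bass.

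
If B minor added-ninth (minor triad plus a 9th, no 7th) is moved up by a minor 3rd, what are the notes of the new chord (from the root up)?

D  F  A  E

B up a minor 3rd → D. New chord: D minor added-ninth.
root → D
3rd (minor 3rd) → F
5th (perfect 5th) → A
9th (major 9th) → E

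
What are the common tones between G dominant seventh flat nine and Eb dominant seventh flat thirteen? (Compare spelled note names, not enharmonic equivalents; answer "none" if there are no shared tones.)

G

G dominant seventh flat nine = G, B, D, F, A-flat.
Eb dominant seventh flat thirteen = E-flat, G, B-flat, D-flat, C-flat.
Shared: G.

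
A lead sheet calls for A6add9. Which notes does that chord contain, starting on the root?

A  C#  E  F#  B

A6add9: six-nine on A.
- root: A
- major 3rd: C#
- perfect 5th: E
- major 6th: F#
- major 9th: B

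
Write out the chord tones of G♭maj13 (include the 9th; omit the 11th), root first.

Gb, Bb, Db, F, Ab, Eb

Root Gb, quality major thirteenth:
Gb — root
Bb — major 3rd
Db — perfect 5th
F — major 7th
Ab — major 9th
Eb — major 13th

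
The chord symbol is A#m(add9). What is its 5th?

E#

Root of A#m(add9) = A#. The 5th is a perfect 5th: A# up a perfect 5th → E#.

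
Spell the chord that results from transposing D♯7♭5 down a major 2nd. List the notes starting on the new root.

C# E# G B

Transposed root: D# → C# (major 2nd down). So we spell C# dominant seventh flat five:
Root: C#
Major 3rd (3rd): E#
Diminished 5th (5th): G
Minor 7th (7th): B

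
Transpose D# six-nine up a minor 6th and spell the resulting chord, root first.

B, D-sharp, F-sharp, G-sharp, C-sharp

Transposed root: D-sharp → B (minor 6th up). So we spell B six-nine:
Root: B
Major 3rd (3rd): D-sharp
Perfect 5th (5th): F-sharp
Major 6th (6th): G-sharp
Major 9th (9th): C-sharp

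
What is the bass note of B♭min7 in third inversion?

A♭

B♭min7 = B♭–D♭–F–A♭. Third inversion → seventh in the bass = A♭.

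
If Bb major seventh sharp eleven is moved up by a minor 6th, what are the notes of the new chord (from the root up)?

G-flat B-flat D-flat F C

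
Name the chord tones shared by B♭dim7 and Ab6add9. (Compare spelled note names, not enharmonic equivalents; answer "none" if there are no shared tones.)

Bb

B♭dim7 = Bb, Db, Fb, Abb.
Ab6add9 = Ab, C, Eb, F, Bb.
Shared: Bb.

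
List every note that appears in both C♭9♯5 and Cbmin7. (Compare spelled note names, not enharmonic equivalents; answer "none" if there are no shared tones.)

Cb – Bbb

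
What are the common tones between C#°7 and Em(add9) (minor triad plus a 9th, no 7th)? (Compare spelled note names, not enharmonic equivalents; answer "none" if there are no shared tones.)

E, G

C#°7 = C#, E, G, Bb.
Em(add9) = E, G, B, F#.
Shared: E, G.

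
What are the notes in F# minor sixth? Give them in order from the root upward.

F-sharp – A – C-sharp – D-sharp

F# minor sixth: minor sixth on F-sharp.
- root: F-sharp
- minor 3rd: A
- perfect 5th: C-sharp
- major 6th: D-sharp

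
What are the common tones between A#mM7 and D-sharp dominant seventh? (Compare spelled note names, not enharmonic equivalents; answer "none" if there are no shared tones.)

A# C#

A#mM7: A# C# E# G##
D-sharp dominant seventh: D# F## A# C#
Common to both → A#, C#.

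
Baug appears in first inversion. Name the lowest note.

Baug in root position is B–D♯–F𝄪.
First inversion places the third in the bass, which is D♯.

D♯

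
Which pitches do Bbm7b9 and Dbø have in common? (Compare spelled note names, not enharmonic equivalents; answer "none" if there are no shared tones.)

Bbm7b9: Bb Db F Ab Cb
Dbø: Db Fb Abb Cb
Common to both → Db, Cb.

Db Cb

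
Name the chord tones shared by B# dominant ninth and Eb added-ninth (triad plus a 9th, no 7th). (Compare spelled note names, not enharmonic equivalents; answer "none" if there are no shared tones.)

B# dominant ninth = B-sharp, D-double-sharp, F-double-sharp, A-sharp, C-double-sharp.
Eb added-ninth = E-flat, G, B-flat, F.
Shared: none.

none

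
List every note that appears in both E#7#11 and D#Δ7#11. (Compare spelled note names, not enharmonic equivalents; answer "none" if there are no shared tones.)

G##, D#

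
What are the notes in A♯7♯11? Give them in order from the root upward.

A♯, C𝄪, E♯, G♯, D𝄪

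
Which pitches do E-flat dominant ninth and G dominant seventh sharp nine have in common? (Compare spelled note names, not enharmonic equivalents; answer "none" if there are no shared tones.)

E-flat dominant ninth = E-flat, G, B-flat, D-flat, F.
G dominant seventh sharp nine = G, B, D, F, A-sharp.
Shared: G, F.

G, F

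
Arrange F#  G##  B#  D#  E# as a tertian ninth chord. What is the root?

Arranged so that each adjacent pair is a third by letter name: E# – G## – B# – D# – F#.
The bottom of that stack, E#, is the root (this is E# dominant seventh flat nine).

E#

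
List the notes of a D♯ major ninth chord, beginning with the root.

D#, F##, A#, C##, E#

D♯ major ninth is a major ninth built on D#.
root → D#
3rd (major 3rd) → F##
5th (perfect 5th) → A#
7th (major 7th) → C##
9th (major 9th) → E#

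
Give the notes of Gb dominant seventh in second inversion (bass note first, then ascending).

D-flat F-flat G-flat B-flat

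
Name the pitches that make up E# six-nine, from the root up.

E-sharp G-double-sharp B-sharp C-double-sharp F-double-sharp

E# six-nine: six-nine on E-sharp.
E-sharp — root
G-double-sharp — major 3rd
B-sharp — perfect 5th
C-double-sharp — major 6th
F-double-sharp — major 9th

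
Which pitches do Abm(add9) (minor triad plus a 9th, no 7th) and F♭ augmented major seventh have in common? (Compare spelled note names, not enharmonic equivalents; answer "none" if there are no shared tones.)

Abm(add9): Ab Cb Eb Bb
F♭ augmented major seventh: Fb Ab C Eb
Common to both → Ab, Eb.

Ab, Eb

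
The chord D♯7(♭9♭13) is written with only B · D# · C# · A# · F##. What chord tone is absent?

The full D♯7(♭9♭13) chord is D#, F##, A#, C#, E, B.
Comparing with the voicing, the minor 9th (9th) — E — is absent.

E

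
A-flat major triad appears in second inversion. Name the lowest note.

E-flat

A-flat major triad in root position is A-flat–C–E-flat.
Second inversion places the fifth in the bass, which is E-flat.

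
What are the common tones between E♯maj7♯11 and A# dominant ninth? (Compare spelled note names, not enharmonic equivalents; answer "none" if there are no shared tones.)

E#  B#

E♯maj7♯11: E# G## B# D## A##
A# dominant ninth: A# C## E# G# B#
Common to both → E#, B#.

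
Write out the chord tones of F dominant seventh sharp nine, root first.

F, A, C, E-flat, G-sharp

F dominant seventh sharp nine is a dominant seventh sharp nine built on F.
Root: F
Major 3rd (3rd): A
Perfect 5th (5th): C
Minor 7th (7th): E-flat
Augmented 9th (9th): G-sharp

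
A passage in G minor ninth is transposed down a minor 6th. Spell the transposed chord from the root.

G down a minor 6th → B. New chord: B minor ninth.
B — root
D — minor 3rd
F# — perfect 5th
A — minor 7th
C# — major 9th

B, D, F#, A, C#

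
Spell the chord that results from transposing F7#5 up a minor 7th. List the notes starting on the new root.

F up a minor 7th → Eb. New chord: Eb augmented seventh.
root → Eb
3rd (major 3rd) → G
5th (augmented 5th) → B
7th (minor 7th) → Db

Eb, G, B, Db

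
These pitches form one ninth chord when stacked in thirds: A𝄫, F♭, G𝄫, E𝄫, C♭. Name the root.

Arranged so that each adjacent pair is a third by letter name: F♭ – A𝄫 – C♭ – E𝄫 – G𝄫.
The bottom of that stack, F♭, is the root (this is F♭ minor seventh flat nine).

F♭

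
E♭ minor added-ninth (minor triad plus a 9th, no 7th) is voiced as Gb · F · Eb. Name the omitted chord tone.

Bb

E♭ minor added-ninth = Eb, Gb, Bb, F. The voicing lacks the 5th (perfect 5th), Bb.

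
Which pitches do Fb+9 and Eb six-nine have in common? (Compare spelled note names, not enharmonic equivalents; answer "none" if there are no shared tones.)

Fb+9: F♭ A♭ C E𝄫 G♭
Eb six-nine: E♭ G B♭ C F
Common to both → C.

C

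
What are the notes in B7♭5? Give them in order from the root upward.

B  D#  F  A

Root B, quality dominant seventh flat five:
- root: B
- major 3rd: D#
- diminished 5th: F
- minor 7th: A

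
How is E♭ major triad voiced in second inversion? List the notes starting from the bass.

Bb  Eb  G

In root position, E♭ major triad is Eb–G–Bb.
Second inversion puts the fifth (Bb) in the bass.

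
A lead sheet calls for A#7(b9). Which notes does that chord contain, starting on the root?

A#7(b9) is a dominant seventh flat nine built on A#.
root → A#
3rd (major 3rd) → C##
5th (perfect 5th) → E#
7th (minor 7th) → G#
9th (minor 9th) → B

A#  C##  E#  G#  B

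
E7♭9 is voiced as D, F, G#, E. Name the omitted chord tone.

B

E7♭9 = E, G#, B, D, F. The voicing lacks the 5th (perfect 5th), B.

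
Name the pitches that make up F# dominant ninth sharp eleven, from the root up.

F# A# C# E G# B#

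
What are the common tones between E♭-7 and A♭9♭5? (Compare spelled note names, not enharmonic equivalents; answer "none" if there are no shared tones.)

Gb  Bb

E♭-7 = Eb, Gb, Bb, Db.
A♭9♭5 = Ab, C, Ebb, Gb, Bb.
Shared: Gb, Bb.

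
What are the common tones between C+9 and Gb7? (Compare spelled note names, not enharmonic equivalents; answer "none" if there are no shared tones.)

C+9 = C, E, G♯, B♭, D.
Gb7 = G♭, B♭, D♭, F♭.
Shared: B♭.

B♭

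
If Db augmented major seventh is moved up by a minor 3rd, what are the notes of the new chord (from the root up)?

F-flat A-flat C E-flat

A minor 3rd up from D-flat is F-flat, so the new chord is F-flat augmented major seventh.
root → F-flat
3rd (major 3rd) → A-flat
5th (augmented 5th) → C
7th (major 7th) → E-flat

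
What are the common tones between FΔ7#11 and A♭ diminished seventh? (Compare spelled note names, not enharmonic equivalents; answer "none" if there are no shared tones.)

none

FΔ7#11 = F, A, C, E, B.
A♭ diminished seventh = A♭, C♭, E𝄫, G𝄫.
Shared: none.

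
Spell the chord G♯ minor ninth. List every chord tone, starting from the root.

G-sharp  B  D-sharp  F-sharp  A-sharp

Root G-sharp, quality minor ninth:
- root: G-sharp
- minor 3rd: B
- perfect 5th: D-sharp
- minor 7th: F-sharp
- major 9th: A-sharp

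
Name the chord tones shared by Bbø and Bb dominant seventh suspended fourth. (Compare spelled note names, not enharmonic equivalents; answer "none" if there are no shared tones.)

Bbø = Bb, Db, Fb, Ab.
Bb dominant seventh suspended fourth = Bb, Eb, F, Ab.
Shared: Bb, Ab.

Bb, Ab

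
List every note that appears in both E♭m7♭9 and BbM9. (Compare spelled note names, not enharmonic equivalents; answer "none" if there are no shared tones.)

E♭m7♭9 = Eb, Gb, Bb, Db, Fb.
BbM9 = Bb, D, F, A, C.
Shared: Bb.

Bb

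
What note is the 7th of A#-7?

G#

A#-7 is built on A#; its 7th is a minor 7th above the root.
A seventh above A uses the letter G, and the minor 7th above A# is G#.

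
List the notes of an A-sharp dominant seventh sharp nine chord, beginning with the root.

A# C## E# G# B##

A-sharp dominant seventh sharp nine is a dominant seventh sharp nine built on A#.
Root: A#
Major 3rd (3rd): C##
Perfect 5th (5th): E#
Minor 7th (7th): G#
Augmented 9th (9th): B##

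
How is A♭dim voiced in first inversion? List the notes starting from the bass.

Cb  Ebb  Ab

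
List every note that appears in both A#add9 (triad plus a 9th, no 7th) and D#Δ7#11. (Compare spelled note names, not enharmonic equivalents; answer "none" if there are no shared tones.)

A# – C##

A#add9: A# C## E# B#
D#Δ7#11: D# F## A# C## G##
Common to both → A#, C##.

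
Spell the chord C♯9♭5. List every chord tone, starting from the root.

C#  E#  G  B  D#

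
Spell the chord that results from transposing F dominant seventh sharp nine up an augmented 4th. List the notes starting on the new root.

Transposed root: F → B (augmented 4th up). So we spell B dominant seventh sharp nine:
- root: B
- major 3rd: D-sharp
- perfect 5th: F-sharp
- minor 7th: A
- augmented 9th: C-double-sharp

B  D-sharp  F-sharp  A  C-double-sharp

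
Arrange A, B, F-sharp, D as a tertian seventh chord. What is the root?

Stacking in thirds gives B – D – F-sharp – A, so B is the root — B minor seventh.

B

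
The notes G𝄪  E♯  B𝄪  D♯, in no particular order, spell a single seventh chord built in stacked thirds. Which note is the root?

E♯

Arranged so that each adjacent pair is a third by letter name: E♯ – G𝄪 – B𝄪 – D♯.
The bottom of that stack, E♯, is the root (this is E♯ augmented seventh).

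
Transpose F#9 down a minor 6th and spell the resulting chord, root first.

A♯ – C𝄪 – E♯ – G♯ – B♯

A minor 6th down from F♯ is A♯, so the new chord is A♯ dominant ninth.
A♯ — root
C𝄪 — major 3rd
E♯ — perfect 5th
G♯ — minor 7th
B♯ — major 9th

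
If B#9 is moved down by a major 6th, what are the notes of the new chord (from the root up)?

D#, F##, A#, C#, E#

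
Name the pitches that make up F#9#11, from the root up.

F#9#11: dominant ninth sharp eleven on F#.
F# — root
A# — major 3rd
C# — perfect 5th
E — minor 7th
G# — major 9th
B# — augmented 11th

F#, A#, C#, E, G#, B#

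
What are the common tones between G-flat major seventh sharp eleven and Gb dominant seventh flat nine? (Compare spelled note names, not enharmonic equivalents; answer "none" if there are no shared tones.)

G-flat major seventh sharp eleven = G-flat, B-flat, D-flat, F, C.
Gb dominant seventh flat nine = G-flat, B-flat, D-flat, F-flat, A-double-flat.
Shared: G-flat, B-flat, D-flat.

G-flat, B-flat, D-flat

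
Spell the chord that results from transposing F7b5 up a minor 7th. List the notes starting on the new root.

F up a minor 7th → Eb. New chord: Eb dominant seventh flat five.
Eb — root
G — major 3rd
Bbb — diminished 5th
Db — minor 7th

Eb – G – Bbb – Db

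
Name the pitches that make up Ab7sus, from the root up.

A♭ – D♭ – E♭ – G♭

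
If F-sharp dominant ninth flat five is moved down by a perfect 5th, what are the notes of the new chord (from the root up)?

F# down a perfect 5th → B. New chord: B dominant ninth flat five.
B — root
D# — major 3rd
F — diminished 5th
A — minor 7th
C# — major 9th

B, D#, F, A, C#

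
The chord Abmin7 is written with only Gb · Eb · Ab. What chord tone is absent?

Cb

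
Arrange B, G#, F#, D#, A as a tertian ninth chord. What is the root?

G#

Stacking in thirds gives G# – B – D# – F# – A, so G# is the root — G# minor seventh flat nine.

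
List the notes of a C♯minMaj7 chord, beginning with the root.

C♯ – E – G♯ – B♯

C♯minMaj7 is a minor-major seventh built on C♯.
- root: C♯
- minor 3rd: E
- perfect 5th: G♯
- major 7th: B♯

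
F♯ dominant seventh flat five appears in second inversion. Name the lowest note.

C

F♯ dominant seventh flat five = F-sharp–A-sharp–C–E. Second inversion → fifth in the bass = C.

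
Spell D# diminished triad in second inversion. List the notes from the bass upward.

A  D-sharp  F-sharp

D# diminished triad = D-sharp–F-sharp–A; second inversion → fifth (A) lowest.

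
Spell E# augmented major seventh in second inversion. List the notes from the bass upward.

B-double-sharp – D-double-sharp – E-sharp – G-double-sharp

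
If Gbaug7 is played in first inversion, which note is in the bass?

B♭

Gbaug7 in root position is G♭–B♭–D–F♭.
First inversion places the third in the bass, which is B♭.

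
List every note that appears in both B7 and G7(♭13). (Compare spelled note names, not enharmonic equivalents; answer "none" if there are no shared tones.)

B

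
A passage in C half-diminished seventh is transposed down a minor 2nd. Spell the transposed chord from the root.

B  D  F  A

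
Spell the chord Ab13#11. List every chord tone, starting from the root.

A♭, C, E♭, G♭, B♭, D, F

Ab13#11 is a dominant thirteenth sharp eleven built on A♭.
- root: A♭
- major 3rd: C
- perfect 5th: E♭
- minor 7th: G♭
- major 9th: B♭
- augmented 11th: D
- major 13th: F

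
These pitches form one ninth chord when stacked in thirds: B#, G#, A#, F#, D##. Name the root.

G#

Arranged so that each adjacent pair is a third by letter name: G# – B# – D## – F# – A#.
The bottom of that stack, G#, is the root (this is G# dominant ninth sharp five).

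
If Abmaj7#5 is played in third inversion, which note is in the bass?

G

Abmaj7#5 in root position is A♭–C–E–G.
Third inversion places the seventh in the bass, which is G.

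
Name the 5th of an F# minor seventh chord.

C#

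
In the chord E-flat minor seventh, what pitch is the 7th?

E-flat minor seventh is built on E-flat; its 7th is a minor 7th above the root.
A seventh above E uses the letter D, and the minor 7th above E-flat is D-flat.

D-flat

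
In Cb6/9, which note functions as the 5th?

Cb6/9 is built on Cb; its 5th is a perfect 5th above the root.
A fifth above C uses the letter G, and the perfect 5th above Cb is Gb.

Gb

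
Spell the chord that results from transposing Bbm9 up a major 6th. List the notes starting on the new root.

G  Bb  D  F  A

Transposed root: Bb → G (major 6th up). So we spell G minor ninth:
- root: G
- minor 3rd: Bb
- perfect 5th: D
- minor 7th: F
- major 9th: A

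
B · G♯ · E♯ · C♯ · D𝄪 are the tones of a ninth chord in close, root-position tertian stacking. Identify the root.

Arranged so that each adjacent pair is a third by letter name: C♯ – E♯ – G♯ – B – D𝄪.
The bottom of that stack, C♯, is the root (this is C♯ dominant seventh sharp nine).

C♯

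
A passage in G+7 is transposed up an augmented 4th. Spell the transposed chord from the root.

C# E# G## B

Transposed root: G → C# (augmented 4th up). So we spell C# augmented seventh:
- root: C#
- major 3rd: E#
- augmented 5th: G##
- minor 7th: B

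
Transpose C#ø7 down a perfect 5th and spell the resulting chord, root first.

Transposed root: C♯ → F♯ (perfect 5th down). So we spell F♯ half-diminished seventh:
- root: F♯
- minor 3rd: A
- diminished 5th: C
- minor 7th: E

F♯ – A – C – E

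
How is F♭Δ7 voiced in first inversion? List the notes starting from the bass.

Ab Cb Eb Fb

In root position, F♭Δ7 is Fb–Ab–Cb–Eb.
First inversion puts the third (Ab) in the bass.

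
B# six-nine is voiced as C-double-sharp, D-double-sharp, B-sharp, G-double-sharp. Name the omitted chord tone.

F-double-sharp

B# six-nine = B-sharp, D-double-sharp, F-double-sharp, G-double-sharp, C-double-sharp. The voicing lacks the 5th (perfect 5th), F-double-sharp.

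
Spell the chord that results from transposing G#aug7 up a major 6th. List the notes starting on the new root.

E# G## B## D#

Transposed root: G# → E# (major 6th up). So we spell E# augmented seventh:
E# — root
G## — major 3rd
B## — augmented 5th
D# — minor 7th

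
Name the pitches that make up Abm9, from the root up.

Ab  Cb  Eb  Gb  Bb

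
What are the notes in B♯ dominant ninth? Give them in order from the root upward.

B-sharp D-double-sharp F-double-sharp A-sharp C-double-sharp

B♯ dominant ninth: dominant ninth on B-sharp.
Root: B-sharp
Major 3rd (3rd): D-double-sharp
Perfect 5th (5th): F-double-sharp
Minor 7th (7th): A-sharp
Major 9th (9th): C-double-sharp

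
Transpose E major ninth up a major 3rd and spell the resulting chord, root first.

Transposed root: E → G# (major 3rd up). So we spell G# major ninth:
root → G#
3rd (major 3rd) → B#
5th (perfect 5th) → D#
7th (major 7th) → F##
9th (major 9th) → A#

G#, B#, D#, F##, A#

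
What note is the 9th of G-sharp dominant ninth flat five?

A#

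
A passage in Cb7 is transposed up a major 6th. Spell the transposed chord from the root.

Ab – C – Eb – Gb

Cb up a major 6th → Ab. New chord: Ab dominant seventh.
Root: Ab
Major 3rd (3rd): C
Perfect 5th (5th): Eb
Minor 7th (7th): Gb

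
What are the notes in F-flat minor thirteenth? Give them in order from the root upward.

F♭ – A𝄫 – C♭ – E𝄫 – G♭ – B𝄫 – D♭

F-flat minor thirteenth: minor thirteenth on F♭.
root → F♭
3rd (minor 3rd) → A𝄫
5th (perfect 5th) → C♭
7th (minor 7th) → E𝄫
9th (major 9th) → G♭
11th (perfect 11th) → B𝄫
13th (major 13th) → D♭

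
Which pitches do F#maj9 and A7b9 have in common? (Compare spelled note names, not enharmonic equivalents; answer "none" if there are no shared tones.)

C#

F#maj9: F# A# C# E# G#
A7b9: A C# E G Bb
Common to both → C#.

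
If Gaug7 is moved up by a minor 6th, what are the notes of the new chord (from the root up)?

E♭  G  B  D♭

Transposed root: G → E♭ (minor 6th up). So we spell E♭ augmented seventh:
E♭ — root
G — major 3rd
B — augmented 5th
D♭ — minor 7th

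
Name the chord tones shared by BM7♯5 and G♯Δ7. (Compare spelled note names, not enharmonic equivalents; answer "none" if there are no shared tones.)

BM7♯5 = B, D#, F##, A#.
G♯Δ7 = G#, B#, D#, F##.
Shared: D#, F##.

D# F##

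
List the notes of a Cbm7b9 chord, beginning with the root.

Cb  Ebb  Gb  Bbb  Dbb

Cbm7b9 is a minor seventh flat nine built on Cb.
Root: Cb
Minor 3rd (3rd): Ebb
Perfect 5th (5th): Gb
Minor 7th (7th): Bbb
Minor 9th (9th): Dbb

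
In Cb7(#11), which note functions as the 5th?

Root of Cb7(#11) = Cb. The 5th is a perfect 5th: Cb up a perfect 5th → Gb.

Gb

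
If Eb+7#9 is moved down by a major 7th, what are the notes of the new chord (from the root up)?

F♭, A♭, C, E𝄫, G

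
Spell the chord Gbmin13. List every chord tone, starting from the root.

Gbmin13: minor thirteenth on Gb.
Root: Gb
Minor 3rd (3rd): Bbb
Perfect 5th (5th): Db
Minor 7th (7th): Fb
Major 9th (9th): Ab
Perfect 11th (11th): Cb
Major 13th (13th): Eb

Gb  Bbb  Db  Fb  Ab  Cb  Eb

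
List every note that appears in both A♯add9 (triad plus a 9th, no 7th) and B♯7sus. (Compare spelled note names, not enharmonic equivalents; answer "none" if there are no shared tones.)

A# – E# – B#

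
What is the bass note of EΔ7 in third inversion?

EΔ7 = E–G♯–B–D♯. Third inversion → seventh in the bass = D♯.

D♯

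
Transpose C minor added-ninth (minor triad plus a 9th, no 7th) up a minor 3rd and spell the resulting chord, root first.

E-flat, G-flat, B-flat, F

C up a minor 3rd → E-flat. New chord: E-flat minor added-ninth.
root → E-flat
3rd (minor 3rd) → G-flat
5th (perfect 5th) → B-flat
9th (major 9th) → F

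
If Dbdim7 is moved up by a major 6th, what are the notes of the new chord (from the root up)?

B♭  D♭  F♭  A𝄫

Transposed root: D♭ → B♭ (major 6th up). So we spell B♭ diminished seventh:
- root: B♭
- minor 3rd: D♭
- diminished 5th: F♭
- diminished 7th: A𝄫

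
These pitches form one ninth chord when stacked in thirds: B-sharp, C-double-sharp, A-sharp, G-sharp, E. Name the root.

A-sharp

Stacking in thirds gives A-sharp – C-double-sharp – E – G-sharp – B-sharp, so A-sharp is the root — A-sharp dominant ninth flat five.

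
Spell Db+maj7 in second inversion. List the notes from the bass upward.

Db+maj7 = D♭–F–A–C; second inversion → fifth (A) lowest.

A, C, D♭, F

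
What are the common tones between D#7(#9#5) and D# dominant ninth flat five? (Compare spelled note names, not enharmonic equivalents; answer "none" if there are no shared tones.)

D#7(#9#5) = D#, F##, A##, C#, E##.
D# dominant ninth flat five = D#, F##, A, C#, E#.
Shared: D#, F##, C#.

D# F## C#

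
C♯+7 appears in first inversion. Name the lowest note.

C♯+7 = C#–E#–G##–B. First inversion → third in the bass = E#.

E#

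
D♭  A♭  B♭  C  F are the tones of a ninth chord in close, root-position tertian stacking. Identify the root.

B♭

Arranged so that each adjacent pair is a third by letter name: B♭ – D♭ – F – A♭ – C.
The bottom of that stack, B♭, is the root (this is B♭ minor ninth).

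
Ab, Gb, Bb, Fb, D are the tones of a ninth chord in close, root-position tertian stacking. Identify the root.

Stacking in thirds gives Gb – Bb – D – Fb – Ab, so Gb is the root — Gb dominant ninth sharp five.

Gb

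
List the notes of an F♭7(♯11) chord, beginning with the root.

F♭7(♯11): dominant seventh sharp eleven on Fb.
Fb — root
Ab — major 3rd
Cb — perfect 5th
Ebb — minor 7th
Bb — augmented 11th

Fb Ab Cb Ebb Bb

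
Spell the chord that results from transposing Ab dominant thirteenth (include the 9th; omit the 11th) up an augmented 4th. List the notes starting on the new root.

D  F-sharp  A  C  E  B

Transposed root: A-flat → D (augmented 4th up). So we spell D dominant thirteenth:
- root: D
- major 3rd: F-sharp
- perfect 5th: A
- minor 7th: C
- major 9th: E
- major 13th: B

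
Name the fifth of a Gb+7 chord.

Root of Gb+7 = Gb. The 5th is an augmented 5th: Gb up an augmented 5th → D.

D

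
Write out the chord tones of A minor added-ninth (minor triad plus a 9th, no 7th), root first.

A, C, E, B

Root A, quality minor added-ninth:
- root: A
- minor 3rd: C
- perfect 5th: E
- major 9th: B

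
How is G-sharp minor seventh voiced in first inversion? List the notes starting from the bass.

B, D-sharp, F-sharp, G-sharp

In root position, G-sharp minor seventh is G-sharp–B–D-sharp–F-sharp.
First inversion puts the third (B) in the bass.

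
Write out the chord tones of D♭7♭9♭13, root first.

D♭7♭9♭13 is a dominant seventh flat nine flat thirteen built on Db.
- root: Db
- major 3rd: F
- perfect 5th: Ab
- minor 7th: Cb
- minor 9th: Ebb
- minor 13th: Bbb

Db, F, Ab, Cb, Ebb, Bbb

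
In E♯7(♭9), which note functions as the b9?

E♯7(♭9) is built on E#; its 9th is a minor 9th above the root.
A second above E uses the letter F, and the minor 9th above E# is F#.

F#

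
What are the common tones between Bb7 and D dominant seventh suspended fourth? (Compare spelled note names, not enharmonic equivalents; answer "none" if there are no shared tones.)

Bb7 = Bb, D, F, Ab.
D dominant seventh suspended fourth = D, G, A, C.
Shared: D.

D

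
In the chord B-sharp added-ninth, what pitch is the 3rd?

D-double-sharp

Root of B-sharp added-ninth = B-sharp. The 3rd is a major 3rd: B-sharp up a major 3rd → D-double-sharp.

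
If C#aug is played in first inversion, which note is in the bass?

E#

C#aug in root position is C#–E#–G##.
First inversion places the third in the bass, which is E#.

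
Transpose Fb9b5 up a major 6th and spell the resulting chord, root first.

Db F Abb Cb Eb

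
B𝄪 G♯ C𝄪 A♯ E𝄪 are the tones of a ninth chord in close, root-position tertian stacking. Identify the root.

A♯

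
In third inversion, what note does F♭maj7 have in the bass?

F♭maj7 = Fb–Ab–Cb–Eb. Third inversion → seventh in the bass = Eb.

Eb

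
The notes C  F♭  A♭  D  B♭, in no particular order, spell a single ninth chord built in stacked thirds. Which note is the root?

Arranged so that each adjacent pair is a third by letter name: B♭ – D – F♭ – A♭ – C.
The bottom of that stack, B♭, is the root (this is B♭ dominant ninth flat five).

B♭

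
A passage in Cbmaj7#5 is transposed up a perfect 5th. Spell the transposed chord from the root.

G♭ – B♭ – D – F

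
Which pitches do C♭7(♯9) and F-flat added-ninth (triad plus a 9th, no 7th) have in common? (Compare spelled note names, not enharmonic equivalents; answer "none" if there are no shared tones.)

C♭ G♭

C♭7(♯9): C♭ E♭ G♭ B𝄫 D
F-flat added-ninth: F♭ A♭ C♭ G♭
Common to both → C♭, G♭.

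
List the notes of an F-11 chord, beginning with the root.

Root F, quality minor eleventh:
root → F
3rd (minor 3rd) → A♭
5th (perfect 5th) → C
7th (minor 7th) → E♭
9th (major 9th) → G
11th (perfect 11th) → B♭

F A♭ C E♭ G B♭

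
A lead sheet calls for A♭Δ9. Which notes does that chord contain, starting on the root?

Root Ab, quality major ninth:
root → Ab
3rd (major 3rd) → C
5th (perfect 5th) → Eb
7th (major 7th) → G
9th (major 9th) → Bb

Ab  C  Eb  G  Bb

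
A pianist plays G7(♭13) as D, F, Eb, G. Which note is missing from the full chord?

B

G7(♭13) = G, B, D, F, Eb. The voicing lacks the 3rd (major 3rd), B.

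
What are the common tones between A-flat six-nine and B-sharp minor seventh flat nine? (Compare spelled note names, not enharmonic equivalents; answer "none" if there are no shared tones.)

none

A-flat six-nine = A-flat, C, E-flat, F, B-flat.
B-sharp minor seventh flat nine = B-sharp, D-sharp, F-double-sharp, A-sharp, C-sharp.
Shared: none.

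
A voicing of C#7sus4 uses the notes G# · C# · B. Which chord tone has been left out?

F#

The full C#7sus4 chord is C#, F#, G#, B.
Comparing with the voicing, the perfect 4th (4th) — F# — is absent.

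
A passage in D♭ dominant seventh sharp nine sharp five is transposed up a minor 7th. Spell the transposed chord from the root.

Transposed root: D-flat → C-flat (minor 7th up). So we spell C-flat dominant seventh sharp nine sharp five:
Root: C-flat
Major 3rd (3rd): E-flat
Augmented 5th (5th): G
Minor 7th (7th): B-double-flat
Augmented 9th (9th): D

C-flat E-flat G B-double-flat D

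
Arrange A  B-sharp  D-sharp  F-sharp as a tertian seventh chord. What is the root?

Stacking in thirds gives B-sharp – D-sharp – F-sharp – A, so B-sharp is the root — B-sharp diminished seventh.

B-sharp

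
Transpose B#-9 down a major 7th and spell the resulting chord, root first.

A major 7th down from B# is C#, so the new chord is C# minor ninth.
C# — root
E — minor 3rd
G# — perfect 5th
B — minor 7th
D# — major 9th

C#, E, G#, B, D#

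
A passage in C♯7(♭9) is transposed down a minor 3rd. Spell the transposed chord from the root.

A♯  C𝄪  E♯  G♯  B

A minor 3rd down from C♯ is A♯, so the new chord is A♯ dominant seventh flat nine.
- root: A♯
- major 3rd: C𝄪
- perfect 5th: E♯
- minor 7th: G♯
- minor 9th: B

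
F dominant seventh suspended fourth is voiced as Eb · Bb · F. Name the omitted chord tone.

C

F dominant seventh suspended fourth = F, Bb, C, Eb. The voicing lacks the 5th (perfect 5th), C.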